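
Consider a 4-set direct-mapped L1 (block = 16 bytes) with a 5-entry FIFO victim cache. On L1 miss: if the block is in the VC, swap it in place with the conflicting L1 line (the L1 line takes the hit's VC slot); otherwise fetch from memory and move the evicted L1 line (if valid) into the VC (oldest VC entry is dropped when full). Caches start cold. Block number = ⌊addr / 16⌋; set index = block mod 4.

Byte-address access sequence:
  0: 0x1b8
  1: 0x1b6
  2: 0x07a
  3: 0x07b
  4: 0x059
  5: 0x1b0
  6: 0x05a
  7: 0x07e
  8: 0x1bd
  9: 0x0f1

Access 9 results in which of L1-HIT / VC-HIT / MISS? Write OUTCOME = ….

OUTCOME = MISS

  [0] addr=0x1b8 blk=27 s=3: MISS | VC []
  [1] addr=0x1b6 blk=27 s=3: L1-HIT | VC []
  [2] addr=0x7a blk=7 s=3: MISS | VC [27]
  [3] addr=0x7b blk=7 s=3: L1-HIT | VC [27]
  [4] addr=0x59 blk=5 s=1: MISS | VC [27]
  [5] addr=0x1b0 blk=27 s=3: VC-HIT | VC [7]
  [6] addr=0x5a blk=5 s=1: L1-HIT | VC [7]
  [7] addr=0x7e blk=7 s=3: VC-HIT | VC [27]
  [8] addr=0x1bd blk=27 s=3: VC-HIT | VC [7]
  [9] addr=0xf1 blk=15 s=3: MISS | VC [7, 27]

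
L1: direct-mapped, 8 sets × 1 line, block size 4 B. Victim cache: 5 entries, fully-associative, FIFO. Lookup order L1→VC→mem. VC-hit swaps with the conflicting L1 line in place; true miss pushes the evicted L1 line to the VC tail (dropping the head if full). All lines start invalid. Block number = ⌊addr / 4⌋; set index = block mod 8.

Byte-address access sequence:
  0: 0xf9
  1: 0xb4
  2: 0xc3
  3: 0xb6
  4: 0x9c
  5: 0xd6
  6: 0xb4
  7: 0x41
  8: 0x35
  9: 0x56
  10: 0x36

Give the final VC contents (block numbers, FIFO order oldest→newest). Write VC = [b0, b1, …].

0: 0xf9 (blk 62, set 6) → MISS  vc=[]
1: 0xb4 (blk 45, set 5) → MISS  vc=[]
2: 0xc3 (blk 48, set 0) → MISS  vc=[]
3: 0xb6 (blk 45, set 5) → L1-HIT  vc=[]
4: 0x9c (blk 39, set 7) → MISS  vc=[]
5: 0xd6 (blk 53, set 5) → MISS  vc=[45]
6: 0xb4 (blk 45, set 5) → VC-HIT  vc=[53]
7: 0x41 (blk 16, set 0) → MISS  vc=[53, 48]
8: 0x35 (blk 13, set 5) → MISS  vc=[53, 48, 45]
9: 0x56 (blk 21, set 5) → MISS  vc=[53, 48, 45, 13]
10: 0x36 (blk 13, set 5) → VC-HIT  vc=[53, 48, 45, 21]

VC = [53, 48, 45, 21]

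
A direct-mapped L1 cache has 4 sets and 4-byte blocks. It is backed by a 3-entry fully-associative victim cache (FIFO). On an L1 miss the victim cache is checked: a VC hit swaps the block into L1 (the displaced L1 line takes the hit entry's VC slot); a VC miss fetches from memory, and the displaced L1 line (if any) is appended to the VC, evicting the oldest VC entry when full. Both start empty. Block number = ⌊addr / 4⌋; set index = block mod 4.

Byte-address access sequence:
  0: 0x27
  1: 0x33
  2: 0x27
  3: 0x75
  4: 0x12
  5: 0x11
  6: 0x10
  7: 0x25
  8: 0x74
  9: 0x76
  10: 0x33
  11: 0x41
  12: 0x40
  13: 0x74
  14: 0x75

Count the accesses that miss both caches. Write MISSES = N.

  [0] addr=0x27 blk=9 s=1: MISS | VC []
  [1] addr=0x33 blk=12 s=0: MISS | VC []
  [2] addr=0x27 blk=9 s=1: L1-HIT | VC []
  [3] addr=0x75 blk=29 s=1: MISS | VC [9]
  [4] addr=0x12 blk=4 s=0: MISS | VC [9, 12]
  [5] addr=0x11 blk=4 s=0: L1-HIT | VC [9, 12]
  [6] addr=0x10 blk=4 s=0: L1-HIT | VC [9, 12]
  [7] addr=0x25 blk=9 s=1: VC-HIT | VC [29, 12]
  [8] addr=0x74 blk=29 s=1: VC-HIT | VC [9, 12]
  [9] addr=0x76 blk=29 s=1: L1-HIT | VC [9, 12]
  [10] addr=0x33 blk=12 s=0: VC-HIT | VC [9, 4]
  [11] addr=0x41 blk=16 s=0: MISS | VC [9, 4, 12]
  [12] addr=0x40 blk=16 s=0: L1-HIT | VC [9, 4, 12]
  [13] addr=0x74 blk=29 s=1: L1-HIT | VC [9, 4, 12]
  [14] addr=0x75 blk=29 s=1: L1-HIT | VC [9, 4, 12]

MISSES = 5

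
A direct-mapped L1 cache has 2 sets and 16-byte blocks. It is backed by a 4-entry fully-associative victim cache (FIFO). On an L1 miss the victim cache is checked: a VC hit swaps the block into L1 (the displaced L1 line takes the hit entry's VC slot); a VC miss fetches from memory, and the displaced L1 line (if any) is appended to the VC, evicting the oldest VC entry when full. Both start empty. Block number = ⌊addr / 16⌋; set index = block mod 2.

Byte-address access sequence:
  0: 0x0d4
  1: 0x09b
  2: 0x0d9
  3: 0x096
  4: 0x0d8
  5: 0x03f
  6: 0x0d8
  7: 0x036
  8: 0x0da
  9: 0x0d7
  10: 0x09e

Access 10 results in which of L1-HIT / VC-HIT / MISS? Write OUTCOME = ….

#0 0xd4→b13/s1 MISS; vc=[]
#1 0x9b→b9/s1 MISS; vc=[13]
#2 0xd9→b13/s1 VC-HIT; vc=[9]
#3 0x96→b9/s1 VC-HIT; vc=[13]
#4 0xd8→b13/s1 VC-HIT; vc=[9]
#5 0x3f→b3/s1 MISS; vc=[9,13]
#6 0xd8→b13/s1 VC-HIT; vc=[9,3]
#7 0x36→b3/s1 VC-HIT; vc=[9,13]
#8 0xda→b13/s1 VC-HIT; vc=[9,3]
#9 0xd7→b13/s1 L1-HIT; vc=[9,3]
#10 0x9e→b9/s1 VC-HIT; vc=[13,3]

OUTCOME = VC-HIT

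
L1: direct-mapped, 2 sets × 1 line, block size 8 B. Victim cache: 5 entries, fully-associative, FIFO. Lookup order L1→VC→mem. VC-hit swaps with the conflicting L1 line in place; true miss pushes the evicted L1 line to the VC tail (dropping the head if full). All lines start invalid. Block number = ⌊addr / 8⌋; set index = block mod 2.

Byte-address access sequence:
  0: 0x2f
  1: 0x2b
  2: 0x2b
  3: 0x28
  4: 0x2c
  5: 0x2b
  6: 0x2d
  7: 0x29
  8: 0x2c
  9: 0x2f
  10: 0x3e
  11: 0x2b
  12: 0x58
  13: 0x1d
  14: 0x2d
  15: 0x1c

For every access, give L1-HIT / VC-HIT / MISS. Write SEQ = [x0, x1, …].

SEQ = [MISS, L1-HIT, L1-HIT, L1-HIT, L1-HIT, L1-HIT, L1-HIT, L1-HIT, L1-HIT, L1-HIT, MISS, VC-HIT, MISS, MISS, VC-HIT, VC-HIT]

#0 0x2f→b5/s1 MISS; vc=[]
#1 0x2b→b5/s1 L1-HIT; vc=[]
#2 0x2b→b5/s1 L1-HIT; vc=[]
#3 0x28→b5/s1 L1-HIT; vc=[]
#4 0x2c→b5/s1 L1-HIT; vc=[]
#5 0x2b→b5/s1 L1-HIT; vc=[]
#6 0x2d→b5/s1 L1-HIT; vc=[]
#7 0x29→b5/s1 L1-HIT; vc=[]
#8 0x2c→b5/s1 L1-HIT; vc=[]
#9 0x2f→b5/s1 L1-HIT; vc=[]
#10 0x3e→b7/s1 MISS; vc=[5]
#11 0x2b→b5/s1 VC-HIT; vc=[7]
#12 0x58→b11/s1 MISS; vc=[7,5]
#13 0x1d→b3/s1 MISS; vc=[7,5,11]
#14 0x2d→b5/s1 VC-HIT; vc=[7,3,11]
#15 0x1c→b3/s1 VC-HIT; vc=[7,5,11]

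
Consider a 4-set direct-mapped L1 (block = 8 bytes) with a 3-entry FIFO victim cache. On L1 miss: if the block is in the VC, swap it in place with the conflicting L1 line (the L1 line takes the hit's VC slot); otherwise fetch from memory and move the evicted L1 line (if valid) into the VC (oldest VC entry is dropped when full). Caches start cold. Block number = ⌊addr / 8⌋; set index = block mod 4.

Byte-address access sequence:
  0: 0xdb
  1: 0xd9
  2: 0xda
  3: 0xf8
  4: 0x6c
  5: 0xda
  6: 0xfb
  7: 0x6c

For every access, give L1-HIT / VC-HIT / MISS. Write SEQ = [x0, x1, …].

  [0] addr=0xdb blk=27 s=3: MISS | VC []
  [1] addr=0xd9 blk=27 s=3: L1-HIT | VC []
  [2] addr=0xda blk=27 s=3: L1-HIT | VC []
  [3] addr=0xf8 blk=31 s=3: MISS | VC [27]
  [4] addr=0x6c blk=13 s=1: MISS | VC [27]
  [5] addr=0xda blk=27 s=3: VC-HIT | VC [31]
  [6] addr=0xfb blk=31 s=3: VC-HIT | VC [27]
  [7] addr=0x6c blk=13 s=1: L1-HIT | VC [27]

SEQ = [MISS, L1-HIT, L1-HIT, MISS, MISS, VC-HIT, VC-HIT, L1-HIT]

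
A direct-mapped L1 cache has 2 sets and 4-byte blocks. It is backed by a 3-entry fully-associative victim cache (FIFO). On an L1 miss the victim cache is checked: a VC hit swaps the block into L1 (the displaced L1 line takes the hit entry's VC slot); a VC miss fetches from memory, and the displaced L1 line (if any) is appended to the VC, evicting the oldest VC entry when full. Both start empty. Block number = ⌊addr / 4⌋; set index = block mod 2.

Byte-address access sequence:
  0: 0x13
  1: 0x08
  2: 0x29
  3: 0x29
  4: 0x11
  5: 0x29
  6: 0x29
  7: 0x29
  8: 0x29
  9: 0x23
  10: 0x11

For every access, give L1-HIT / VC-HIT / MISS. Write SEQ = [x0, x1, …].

0: 0x13 (blk 4, set 0) → MISS  vc=[]
1: 0x8 (blk 2, set 0) → MISS  vc=[4]
2: 0x29 (blk 10, set 0) → MISS  vc=[4, 2]
3: 0x29 (blk 10, set 0) → L1-HIT  vc=[4, 2]
4: 0x11 (blk 4, set 0) → VC-HIT  vc=[10, 2]
5: 0x29 (blk 10, set 0) → VC-HIT  vc=[4, 2]
6: 0x29 (blk 10, set 0) → L1-HIT  vc=[4, 2]
7: 0x29 (blk 10, set 0) → L1-HIT  vc=[4, 2]
8: 0x29 (blk 10, set 0) → L1-HIT  vc=[4, 2]
9: 0x23 (blk 8, set 0) → MISS  vc=[4, 2, 10]
10: 0x11 (blk 4, set 0) → VC-HIT  vc=[8, 2, 10]

SEQ = [MISS, MISS, MISS, L1-HIT, VC-HIT, VC-HIT, L1-HIT, L1-HIT, L1-HIT, MISS, VC-HIT]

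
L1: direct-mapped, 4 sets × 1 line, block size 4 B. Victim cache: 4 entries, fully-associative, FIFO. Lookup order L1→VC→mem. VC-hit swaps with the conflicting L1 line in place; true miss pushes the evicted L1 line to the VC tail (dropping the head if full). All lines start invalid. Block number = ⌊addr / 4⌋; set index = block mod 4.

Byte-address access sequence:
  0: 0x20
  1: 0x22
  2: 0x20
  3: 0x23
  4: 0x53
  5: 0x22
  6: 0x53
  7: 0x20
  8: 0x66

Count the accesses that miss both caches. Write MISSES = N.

#0 0x20→b8/s0 MISS; vc=[]
#1 0x22→b8/s0 L1-HIT; vc=[]
#2 0x20→b8/s0 L1-HIT; vc=[]
#3 0x23→b8/s0 L1-HIT; vc=[]
#4 0x53→b20/s0 MISS; vc=[8]
#5 0x22→b8/s0 VC-HIT; vc=[20]
#6 0x53→b20/s0 VC-HIT; vc=[8]
#7 0x20→b8/s0 VC-HIT; vc=[20]
#8 0x66→b25/s1 MISS; vc=[20]

MISSES = 3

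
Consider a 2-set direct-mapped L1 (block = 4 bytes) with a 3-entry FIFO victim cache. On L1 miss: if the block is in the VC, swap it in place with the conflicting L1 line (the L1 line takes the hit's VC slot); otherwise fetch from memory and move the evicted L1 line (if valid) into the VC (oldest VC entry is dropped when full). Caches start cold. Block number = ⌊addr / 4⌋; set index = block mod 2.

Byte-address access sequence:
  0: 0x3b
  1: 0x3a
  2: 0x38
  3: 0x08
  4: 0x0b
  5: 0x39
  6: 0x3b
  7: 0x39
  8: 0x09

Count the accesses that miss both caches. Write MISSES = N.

  [0] addr=0x3b blk=14 s=0: MISS | VC []
  [1] addr=0x3a blk=14 s=0: L1-HIT | VC []
  [2] addr=0x38 blk=14 s=0: L1-HIT | VC []
  [3] addr=0x8 blk=2 s=0: MISS | VC [14]
  [4] addr=0xb blk=2 s=0: L1-HIT | VC [14]
  [5] addr=0x39 blk=14 s=0: VC-HIT | VC [2]
  [6] addr=0x3b blk=14 s=0: L1-HIT | VC [2]
  [7] addr=0x39 blk=14 s=0: L1-HIT | VC [2]
  [8] addr=0x9 blk=2 s=0: VC-HIT | VC [14]

MISSES = 2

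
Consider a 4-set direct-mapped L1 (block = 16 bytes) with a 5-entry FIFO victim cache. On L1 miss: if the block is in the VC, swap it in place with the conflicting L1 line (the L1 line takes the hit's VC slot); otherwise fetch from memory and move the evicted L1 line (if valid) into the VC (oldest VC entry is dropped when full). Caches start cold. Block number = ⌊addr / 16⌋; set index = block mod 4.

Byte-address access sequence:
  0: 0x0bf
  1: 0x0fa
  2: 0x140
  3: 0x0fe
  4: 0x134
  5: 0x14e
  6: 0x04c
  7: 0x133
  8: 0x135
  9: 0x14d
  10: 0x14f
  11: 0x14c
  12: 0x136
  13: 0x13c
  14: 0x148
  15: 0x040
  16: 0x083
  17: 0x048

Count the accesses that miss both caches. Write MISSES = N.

MISSES = 6

  [0] addr=0xbf blk=11 s=3: MISS | VC []
  [1] addr=0xfa blk=15 s=3: MISS | VC [11]
  [2] addr=0x140 blk=20 s=0: MISS | VC [11]
  [3] addr=0xfe blk=15 s=3: L1-HIT | VC [11]
  [4] addr=0x134 blk=19 s=3: MISS | VC [11, 15]
  [5] addr=0x14e blk=20 s=0: L1-HIT | VC [11, 15]
  [6] addr=0x4c blk=4 s=0: MISS | VC [11, 15, 20]
  [7] addr=0x133 blk=19 s=3: L1-HIT | VC [11, 15, 20]
  [8] addr=0x135 blk=19 s=3: L1-HIT | VC [11, 15, 20]
  [9] addr=0x14d blk=20 s=0: VC-HIT | VC [11, 15, 4]
  [10] addr=0x14f blk=20 s=0: L1-HIT | VC [11, 15, 4]
  [11] addr=0x14c blk=20 s=0: L1-HIT | VC [11, 15, 4]
  [12] addr=0x136 blk=19 s=3: L1-HIT | VC [11, 15, 4]
  [13] addr=0x13c blk=19 s=3: L1-HIT | VC [11, 15, 4]
  [14] addr=0x148 blk=20 s=0: L1-HIT | VC [11, 15, 4]
  [15] addr=0x40 blk=4 s=0: VC-HIT | VC [11, 15, 20]
  [16] addr=0x83 blk=8 s=0: MISS | VC [11, 15, 20, 4]
  [17] addr=0x48 blk=4 s=0: VC-HIT | VC [11, 15, 20, 8]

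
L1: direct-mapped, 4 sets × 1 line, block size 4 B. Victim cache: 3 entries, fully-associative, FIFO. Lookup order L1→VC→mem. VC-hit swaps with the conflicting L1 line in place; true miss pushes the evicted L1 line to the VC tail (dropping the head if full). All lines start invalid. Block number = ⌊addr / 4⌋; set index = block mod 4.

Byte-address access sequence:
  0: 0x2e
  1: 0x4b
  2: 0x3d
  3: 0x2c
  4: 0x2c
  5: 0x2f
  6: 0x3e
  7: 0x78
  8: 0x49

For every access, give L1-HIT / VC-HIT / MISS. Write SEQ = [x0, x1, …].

SEQ = [MISS, MISS, MISS, VC-HIT, L1-HIT, L1-HIT, VC-HIT, MISS, VC-HIT]

  [0] addr=0x2e blk=11 s=3: MISS | VC []
  [1] addr=0x4b blk=18 s=2: MISS | VC []
  [2] addr=0x3d blk=15 s=3: MISS | VC [11]
  [3] addr=0x2c blk=11 s=3: VC-HIT | VC [15]
  [4] addr=0x2c blk=11 s=3: L1-HIT | VC [15]
  [5] addr=0x2f blk=11 s=3: L1-HIT | VC [15]
  [6] addr=0x3e blk=15 s=3: VC-HIT | VC [11]
  [7] addr=0x78 blk=30 s=2: MISS | VC [11, 18]
  [8] addr=0x49 blk=18 s=2: VC-HIT | VC [11, 30]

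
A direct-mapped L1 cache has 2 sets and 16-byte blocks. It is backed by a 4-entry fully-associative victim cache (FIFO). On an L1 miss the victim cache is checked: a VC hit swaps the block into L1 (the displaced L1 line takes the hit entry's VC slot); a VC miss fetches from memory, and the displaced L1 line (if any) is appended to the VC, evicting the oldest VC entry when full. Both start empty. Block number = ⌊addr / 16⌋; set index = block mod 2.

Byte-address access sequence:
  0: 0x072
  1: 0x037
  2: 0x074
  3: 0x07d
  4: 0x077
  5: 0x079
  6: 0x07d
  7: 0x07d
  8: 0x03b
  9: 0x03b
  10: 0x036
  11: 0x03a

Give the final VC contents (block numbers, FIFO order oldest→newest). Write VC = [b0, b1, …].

VC = [7]

0: 0x72 (blk 7, set 1) → MISS  vc=[]
1: 0x37 (blk 3, set 1) → MISS  vc=[7]
2: 0x74 (blk 7, set 1) → VC-HIT  vc=[3]
3: 0x7d (blk 7, set 1) → L1-HIT  vc=[3]
4: 0x77 (blk 7, set 1) → L1-HIT  vc=[3]
5: 0x79 (blk 7, set 1) → L1-HIT  vc=[3]
6: 0x7d (blk 7, set 1) → L1-HIT  vc=[3]
7: 0x7d (blk 7, set 1) → L1-HIT  vc=[3]
8: 0x3b (blk 3, set 1) → VC-HIT  vc=[7]
9: 0x3b (blk 3, set 1) → L1-HIT  vc=[7]
10: 0x36 (blk 3, set 1) → L1-HIT  vc=[7]
11: 0x3a (blk 3, set 1) → L1-HIT  vc=[7]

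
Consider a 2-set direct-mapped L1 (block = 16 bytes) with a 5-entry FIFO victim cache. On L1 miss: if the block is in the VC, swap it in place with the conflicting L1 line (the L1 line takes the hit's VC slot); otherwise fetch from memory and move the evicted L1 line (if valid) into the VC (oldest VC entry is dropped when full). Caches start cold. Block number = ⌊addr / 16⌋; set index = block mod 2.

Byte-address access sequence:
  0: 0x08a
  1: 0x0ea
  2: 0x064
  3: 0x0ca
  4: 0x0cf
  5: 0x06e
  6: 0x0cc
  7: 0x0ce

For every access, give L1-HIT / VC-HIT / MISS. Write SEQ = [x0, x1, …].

#0 0x8a→b8/s0 MISS; vc=[]
#1 0xea→b14/s0 MISS; vc=[8]
#2 0x64→b6/s0 MISS; vc=[8,14]
#3 0xca→b12/s0 MISS; vc=[8,14,6]
#4 0xcf→b12/s0 L1-HIT; vc=[8,14,6]
#5 0x6e→b6/s0 VC-HIT; vc=[8,14,12]
#6 0xcc→b12/s0 VC-HIT; vc=[8,14,6]
#7 0xce→b12/s0 L1-HIT; vc=[8,14,6]

SEQ = [MISS, MISS, MISS, MISS, L1-HIT, VC-HIT, VC-HIT, L1-HIT]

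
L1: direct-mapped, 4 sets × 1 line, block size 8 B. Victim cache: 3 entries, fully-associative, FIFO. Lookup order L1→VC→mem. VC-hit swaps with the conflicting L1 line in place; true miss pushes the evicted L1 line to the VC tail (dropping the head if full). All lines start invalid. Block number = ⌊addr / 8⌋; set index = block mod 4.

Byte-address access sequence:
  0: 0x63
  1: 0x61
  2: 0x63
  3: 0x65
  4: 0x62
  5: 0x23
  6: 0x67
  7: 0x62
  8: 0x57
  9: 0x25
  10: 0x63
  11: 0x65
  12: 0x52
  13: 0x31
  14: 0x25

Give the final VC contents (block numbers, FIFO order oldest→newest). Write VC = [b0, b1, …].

#0 0x63→b12/s0 MISS; vc=[]
#1 0x61→b12/s0 L1-HIT; vc=[]
#2 0x63→b12/s0 L1-HIT; vc=[]
#3 0x65→b12/s0 L1-HIT; vc=[]
#4 0x62→b12/s0 L1-HIT; vc=[]
#5 0x23→b4/s0 MISS; vc=[12]
#6 0x67→b12/s0 VC-HIT; vc=[4]
#7 0x62→b12/s0 L1-HIT; vc=[4]
#8 0x57→b10/s2 MISS; vc=[4]
#9 0x25→b4/s0 VC-HIT; vc=[12]
#10 0x63→b12/s0 VC-HIT; vc=[4]
#11 0x65→b12/s0 L1-HIT; vc=[4]
#12 0x52→b10/s2 L1-HIT; vc=[4]
#13 0x31→b6/s2 MISS; vc=[4,10]
#14 0x25→b4/s0 VC-HIT; vc=[12,10]

VC = [12, 10]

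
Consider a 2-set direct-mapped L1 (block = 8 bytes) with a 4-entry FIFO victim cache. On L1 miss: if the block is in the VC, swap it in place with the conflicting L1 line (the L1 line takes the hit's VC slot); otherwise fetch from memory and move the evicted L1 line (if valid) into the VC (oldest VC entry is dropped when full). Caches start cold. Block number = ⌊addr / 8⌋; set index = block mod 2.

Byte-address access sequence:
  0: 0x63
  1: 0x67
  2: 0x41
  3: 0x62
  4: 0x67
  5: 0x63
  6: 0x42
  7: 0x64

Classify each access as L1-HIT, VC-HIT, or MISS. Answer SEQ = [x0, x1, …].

SEQ = [MISS, L1-HIT, MISS, VC-HIT, L1-HIT, L1-HIT, VC-HIT, VC-HIT]

#0 0x63→b12/s0 MISS; vc=[]
#1 0x67→b12/s0 L1-HIT; vc=[]
#2 0x41→b8/s0 MISS; vc=[12]
#3 0x62→b12/s0 VC-HIT; vc=[8]
#4 0x67→b12/s0 L1-HIT; vc=[8]
#5 0x63→b12/s0 L1-HIT; vc=[8]
#6 0x42→b8/s0 VC-HIT; vc=[12]
#7 0x64→b12/s0 VC-HIT; vc=[8]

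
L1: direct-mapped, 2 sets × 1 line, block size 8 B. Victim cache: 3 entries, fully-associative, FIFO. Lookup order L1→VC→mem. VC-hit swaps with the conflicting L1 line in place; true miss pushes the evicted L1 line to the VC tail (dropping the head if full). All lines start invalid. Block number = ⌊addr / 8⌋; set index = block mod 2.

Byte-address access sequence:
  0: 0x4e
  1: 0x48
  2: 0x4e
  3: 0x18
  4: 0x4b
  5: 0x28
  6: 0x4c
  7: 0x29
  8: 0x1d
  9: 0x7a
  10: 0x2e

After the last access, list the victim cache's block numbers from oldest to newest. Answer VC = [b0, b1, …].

  [0] addr=0x4e blk=9 s=1: MISS | VC []
  [1] addr=0x48 blk=9 s=1: L1-HIT | VC []
  [2] addr=0x4e blk=9 s=1: L1-HIT | VC []
  [3] addr=0x18 blk=3 s=1: MISS | VC [9]
  [4] addr=0x4b blk=9 s=1: VC-HIT | VC [3]
  [5] addr=0x28 blk=5 s=1: MISS | VC [3, 9]
  [6] addr=0x4c blk=9 s=1: VC-HIT | VC [3, 5]
  [7] addr=0x29 blk=5 s=1: VC-HIT | VC [3, 9]
  [8] addr=0x1d blk=3 s=1: VC-HIT | VC [5, 9]
  [9] addr=0x7a blk=15 s=1: MISS | VC [5, 9, 3]
  [10] addr=0x2e blk=5 s=1: VC-HIT | VC [15, 9, 3]

VC = [15, 9, 3]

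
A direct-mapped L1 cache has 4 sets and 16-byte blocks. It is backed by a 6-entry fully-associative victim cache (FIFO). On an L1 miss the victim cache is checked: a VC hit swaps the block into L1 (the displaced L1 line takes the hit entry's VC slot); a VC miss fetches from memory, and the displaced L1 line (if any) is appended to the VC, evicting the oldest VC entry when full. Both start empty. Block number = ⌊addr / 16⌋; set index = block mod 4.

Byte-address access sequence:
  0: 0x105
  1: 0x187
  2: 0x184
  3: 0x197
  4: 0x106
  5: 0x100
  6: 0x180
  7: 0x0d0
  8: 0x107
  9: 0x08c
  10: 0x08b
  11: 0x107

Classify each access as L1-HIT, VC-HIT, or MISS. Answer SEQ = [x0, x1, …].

SEQ = [MISS, MISS, L1-HIT, MISS, VC-HIT, L1-HIT, VC-HIT, MISS, VC-HIT, MISS, L1-HIT, VC-HIT]

0: 0x105 (blk 16, set 0) → MISS  vc=[]
1: 0x187 (blk 24, set 0) → MISS  vc=[16]
2: 0x184 (blk 24, set 0) → L1-HIT  vc=[16]
3: 0x197 (blk 25, set 1) → MISS  vc=[16]
4: 0x106 (blk 16, set 0) → VC-HIT  vc=[24]
5: 0x100 (blk 16, set 0) → L1-HIT  vc=[24]
6: 0x180 (blk 24, set 0) → VC-HIT  vc=[16]
7: 0xd0 (blk 13, set 1) → MISS  vc=[16, 25]
8: 0x107 (blk 16, set 0) → VC-HIT  vc=[24, 25]
9: 0x8c (blk 8, set 0) → MISS  vc=[24, 25, 16]
10: 0x8b (blk 8, set 0) → L1-HIT  vc=[24, 25, 16]
11: 0x107 (blk 16, set 0) → VC-HIT  vc=[24, 25, 8]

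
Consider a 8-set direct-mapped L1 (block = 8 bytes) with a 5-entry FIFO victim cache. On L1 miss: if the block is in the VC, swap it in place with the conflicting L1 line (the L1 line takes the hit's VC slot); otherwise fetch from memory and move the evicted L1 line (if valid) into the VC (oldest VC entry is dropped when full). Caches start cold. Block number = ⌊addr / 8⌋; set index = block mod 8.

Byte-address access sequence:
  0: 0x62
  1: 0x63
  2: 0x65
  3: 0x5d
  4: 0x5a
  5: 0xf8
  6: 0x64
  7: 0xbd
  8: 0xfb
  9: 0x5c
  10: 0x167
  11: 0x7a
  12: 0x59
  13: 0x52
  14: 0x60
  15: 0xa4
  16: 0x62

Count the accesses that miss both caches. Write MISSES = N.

MISSES = 8

0: 0x62 (blk 12, set 4) → MISS  vc=[]
1: 0x63 (blk 12, set 4) → L1-HIT  vc=[]
2: 0x65 (blk 12, set 4) → L1-HIT  vc=[]
3: 0x5d (blk 11, set 3) → MISS  vc=[]
4: 0x5a (blk 11, set 3) → L1-HIT  vc=[]
5: 0xf8 (blk 31, set 7) → MISS  vc=[]
6: 0x64 (blk 12, set 4) → L1-HIT  vc=[]
7: 0xbd (blk 23, set 7) → MISS  vc=[31]
8: 0xfb (blk 31, set 7) → VC-HIT  vc=[23]
9: 0x5c (blk 11, set 3) → L1-HIT  vc=[23]
10: 0x167 (blk 44, set 4) → MISS  vc=[23, 12]
11: 0x7a (blk 15, set 7) → MISS  vc=[23, 12, 31]
12: 0x59 (blk 11, set 3) → L1-HIT  vc=[23, 12, 31]
13: 0x52 (blk 10, set 2) → MISS  vc=[23, 12, 31]
14: 0x60 (blk 12, set 4) → VC-HIT  vc=[23, 44, 31]
15: 0xa4 (blk 20, set 4) → MISS  vc=[23, 44, 31, 12]
16: 0x62 (blk 12, set 4) → VC-HIT  vc=[23, 44, 31, 20]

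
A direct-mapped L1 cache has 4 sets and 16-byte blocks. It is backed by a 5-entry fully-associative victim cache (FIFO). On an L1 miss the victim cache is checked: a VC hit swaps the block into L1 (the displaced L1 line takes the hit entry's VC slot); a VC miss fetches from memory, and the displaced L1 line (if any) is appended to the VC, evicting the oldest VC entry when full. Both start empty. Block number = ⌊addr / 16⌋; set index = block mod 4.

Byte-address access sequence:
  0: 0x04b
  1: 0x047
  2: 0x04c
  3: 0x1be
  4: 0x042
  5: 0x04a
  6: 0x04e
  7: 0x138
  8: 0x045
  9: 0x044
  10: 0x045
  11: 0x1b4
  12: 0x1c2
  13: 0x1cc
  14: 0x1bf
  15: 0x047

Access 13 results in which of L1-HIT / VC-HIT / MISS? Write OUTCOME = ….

0: 0x4b (blk 4, set 0) → MISS  vc=[]
1: 0x47 (blk 4, set 0) → L1-HIT  vc=[]
2: 0x4c (blk 4, set 0) → L1-HIT  vc=[]
3: 0x1be (blk 27, set 3) → MISS  vc=[]
4: 0x42 (blk 4, set 0) → L1-HIT  vc=[]
5: 0x4a (blk 4, set 0) → L1-HIT  vc=[]
6: 0x4e (blk 4, set 0) → L1-HIT  vc=[]
7: 0x138 (blk 19, set 3) → MISS  vc=[27]
8: 0x45 (blk 4, set 0) → L1-HIT  vc=[27]
9: 0x44 (blk 4, set 0) → L1-HIT  vc=[27]
10: 0x45 (blk 4, set 0) → L1-HIT  vc=[27]
11: 0x1b4 (blk 27, set 3) → VC-HIT  vc=[19]
12: 0x1c2 (blk 28, set 0) → MISS  vc=[19, 4]
13: 0x1cc (blk 28, set 0) → L1-HIT  vc=[19, 4]
14: 0x1bf (blk 27, set 3) → L1-HIT  vc=[19, 4]
15: 0x47 (blk 4, set 0) → VC-HIT  vc=[19, 28]

OUTCOME = L1-HIT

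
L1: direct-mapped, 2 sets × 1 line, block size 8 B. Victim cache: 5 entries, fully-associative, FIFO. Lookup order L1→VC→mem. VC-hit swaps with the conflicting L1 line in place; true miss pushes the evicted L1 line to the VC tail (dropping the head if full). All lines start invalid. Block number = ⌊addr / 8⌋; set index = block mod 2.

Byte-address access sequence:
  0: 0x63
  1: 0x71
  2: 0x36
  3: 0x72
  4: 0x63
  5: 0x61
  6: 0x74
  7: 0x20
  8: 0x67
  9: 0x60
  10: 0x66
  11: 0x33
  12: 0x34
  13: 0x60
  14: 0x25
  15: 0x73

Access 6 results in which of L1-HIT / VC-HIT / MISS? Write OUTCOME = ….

0: 0x63 (blk 12, set 0) → MISS  vc=[]
1: 0x71 (blk 14, set 0) → MISS  vc=[12]
2: 0x36 (blk 6, set 0) → MISS  vc=[12, 14]
3: 0x72 (blk 14, set 0) → VC-HIT  vc=[12, 6]
4: 0x63 (blk 12, set 0) → VC-HIT  vc=[14, 6]
5: 0x61 (blk 12, set 0) → L1-HIT  vc=[14, 6]
6: 0x74 (blk 14, set 0) → VC-HIT  vc=[12, 6]
7: 0x20 (blk 4, set 0) → MISS  vc=[12, 6, 14]
8: 0x67 (blk 12, set 0) → VC-HIT  vc=[4, 6, 14]
9: 0x60 (blk 12, set 0) → L1-HIT  vc=[4, 6, 14]
10: 0x66 (blk 12, set 0) → L1-HIT  vc=[4, 6, 14]
11: 0x33 (blk 6, set 0) → VC-HIT  vc=[4, 12, 14]
12: 0x34 (blk 6, set 0) → L1-HIT  vc=[4, 12, 14]
13: 0x60 (blk 12, set 0) → VC-HIT  vc=[4, 6, 14]
14: 0x25 (blk 4, set 0) → VC-HIT  vc=[12, 6, 14]
15: 0x73 (blk 14, set 0) → VC-HIT  vc=[12, 6, 4]

OUTCOME = VC-HIT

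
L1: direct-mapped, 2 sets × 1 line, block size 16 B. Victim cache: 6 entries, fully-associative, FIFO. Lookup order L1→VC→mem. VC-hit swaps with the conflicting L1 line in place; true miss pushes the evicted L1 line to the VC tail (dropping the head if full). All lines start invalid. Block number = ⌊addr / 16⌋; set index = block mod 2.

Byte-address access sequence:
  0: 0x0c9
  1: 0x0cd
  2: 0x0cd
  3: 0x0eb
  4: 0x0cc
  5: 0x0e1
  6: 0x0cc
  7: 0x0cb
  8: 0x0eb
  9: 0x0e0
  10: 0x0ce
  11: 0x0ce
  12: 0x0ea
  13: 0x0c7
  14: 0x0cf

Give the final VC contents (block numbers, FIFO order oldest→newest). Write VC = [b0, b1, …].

  [0] addr=0xc9 blk=12 s=0: MISS | VC []
  [1] addr=0xcd blk=12 s=0: L1-HIT | VC []
  [2] addr=0xcd blk=12 s=0: L1-HIT | VC []
  [3] addr=0xeb blk=14 s=0: MISS | VC [12]
  [4] addr=0xcc blk=12 s=0: VC-HIT | VC [14]
  [5] addr=0xe1 blk=14 s=0: VC-HIT | VC [12]
  [6] addr=0xcc blk=12 s=0: VC-HIT | VC [14]
  [7] addr=0xcb blk=12 s=0: L1-HIT | VC [14]
  [8] addr=0xeb blk=14 s=0: VC-HIT | VC [12]
  [9] addr=0xe0 blk=14 s=0: L1-HIT | VC [12]
  [10] addr=0xce blk=12 s=0: VC-HIT | VC [14]
  [11] addr=0xce blk=12 s=0: L1-HIT | VC [14]
  [12] addr=0xea blk=14 s=0: VC-HIT | VC [12]
  [13] addr=0xc7 blk=12 s=0: VC-HIT | VC [14]
  [14] addr=0xcf blk=12 s=0: L1-HIT | VC [14]

VC = [14]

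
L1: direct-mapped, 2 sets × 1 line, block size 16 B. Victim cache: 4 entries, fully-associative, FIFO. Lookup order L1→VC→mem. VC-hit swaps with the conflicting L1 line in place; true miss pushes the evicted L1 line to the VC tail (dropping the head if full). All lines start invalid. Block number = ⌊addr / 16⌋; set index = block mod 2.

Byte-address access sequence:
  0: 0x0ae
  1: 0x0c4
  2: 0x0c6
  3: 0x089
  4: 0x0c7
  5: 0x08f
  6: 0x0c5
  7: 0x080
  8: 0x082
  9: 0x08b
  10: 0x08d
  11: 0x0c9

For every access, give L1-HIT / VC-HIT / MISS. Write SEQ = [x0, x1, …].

SEQ = [MISS, MISS, L1-HIT, MISS, VC-HIT, VC-HIT, VC-HIT, VC-HIT, L1-HIT, L1-HIT, L1-HIT, VC-HIT]

  [0] addr=0xae blk=10 s=0: MISS | VC []
  [1] addr=0xc4 blk=12 s=0: MISS | VC [10]
  [2] addr=0xc6 blk=12 s=0: L1-HIT | VC [10]
  [3] addr=0x89 blk=8 s=0: MISS | VC [10, 12]
  [4] addr=0xc7 blk=12 s=0: VC-HIT | VC [10, 8]
  [5] addr=0x8f blk=8 s=0: VC-HIT | VC [10, 12]
  [6] addr=0xc5 blk=12 s=0: VC-HIT | VC [10, 8]
  [7] addr=0x80 blk=8 s=0: VC-HIT | VC [10, 12]
  [8] addr=0x82 blk=8 s=0: L1-HIT | VC [10, 12]
  [9] addr=0x8b blk=8 s=0: L1-HIT | VC [10, 12]
  [10] addr=0x8d blk=8 s=0: L1-HIT | VC [10, 12]
  [11] addr=0xc9 blk=12 s=0: VC-HIT | VC [10, 8]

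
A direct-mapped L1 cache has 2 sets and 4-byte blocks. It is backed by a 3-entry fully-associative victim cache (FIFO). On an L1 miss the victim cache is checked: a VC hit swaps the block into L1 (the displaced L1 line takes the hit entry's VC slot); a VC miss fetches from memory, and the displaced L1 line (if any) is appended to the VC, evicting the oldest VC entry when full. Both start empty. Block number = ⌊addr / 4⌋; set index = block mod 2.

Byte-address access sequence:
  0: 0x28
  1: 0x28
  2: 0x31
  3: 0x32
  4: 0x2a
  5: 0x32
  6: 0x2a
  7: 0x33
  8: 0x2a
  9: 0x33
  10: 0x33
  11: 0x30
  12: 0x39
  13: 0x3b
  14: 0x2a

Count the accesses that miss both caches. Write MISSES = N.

  [0] addr=0x28 blk=10 s=0: MISS | VC []
  [1] addr=0x28 blk=10 s=0: L1-HIT | VC []
  [2] addr=0x31 blk=12 s=0: MISS | VC [10]
  [3] addr=0x32 blk=12 s=0: L1-HIT | VC [10]
  [4] addr=0x2a blk=10 s=0: VC-HIT | VC [12]
  [5] addr=0x32 blk=12 s=0: VC-HIT | VC [10]
  [6] addr=0x2a blk=10 s=0: VC-HIT | VC [12]
  [7] addr=0x33 blk=12 s=0: VC-HIT | VC [10]
  [8] addr=0x2a blk=10 s=0: VC-HIT | VC [12]
  [9] addr=0x33 blk=12 s=0: VC-HIT | VC [10]
  [10] addr=0x33 blk=12 s=0: L1-HIT | VC [10]
  [11] addr=0x30 blk=12 s=0: L1-HIT | VC [10]
  [12] addr=0x39 blk=14 s=0: MISS | VC [10, 12]
  [13] addr=0x3b blk=14 s=0: L1-HIT | VC [10, 12]
  [14] addr=0x2a blk=10 s=0: VC-HIT | VC [14, 12]

MISSES = 3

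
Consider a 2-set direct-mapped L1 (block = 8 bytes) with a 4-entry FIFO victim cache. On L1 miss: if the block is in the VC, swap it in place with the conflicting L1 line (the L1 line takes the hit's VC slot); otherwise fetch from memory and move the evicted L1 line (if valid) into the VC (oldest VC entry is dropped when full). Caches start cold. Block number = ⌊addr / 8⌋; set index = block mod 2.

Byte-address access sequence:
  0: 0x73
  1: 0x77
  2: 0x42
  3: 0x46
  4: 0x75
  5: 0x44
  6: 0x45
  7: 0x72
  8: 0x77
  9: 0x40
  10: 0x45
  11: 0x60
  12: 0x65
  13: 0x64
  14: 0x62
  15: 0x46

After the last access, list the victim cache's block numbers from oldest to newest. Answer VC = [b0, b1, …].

VC = [14, 12]

  [0] addr=0x73 blk=14 s=0: MISS | VC []
  [1] addr=0x77 blk=14 s=0: L1-HIT | VC []
  [2] addr=0x42 blk=8 s=0: MISS | VC [14]
  [3] addr=0x46 blk=8 s=0: L1-HIT | VC [14]
  [4] addr=0x75 blk=14 s=0: VC-HIT | VC [8]
  [5] addr=0x44 blk=8 s=0: VC-HIT | VC [14]
  [6] addr=0x45 blk=8 s=0: L1-HIT | VC [14]
  [7] addr=0x72 blk=14 s=0: VC-HIT | VC [8]
  [8] addr=0x77 blk=14 s=0: L1-HIT | VC [8]
  [9] addr=0x40 blk=8 s=0: VC-HIT | VC [14]
  [10] addr=0x45 blk=8 s=0: L1-HIT | VC [14]
  [11] addr=0x60 blk=12 s=0: MISS | VC [14, 8]
  [12] addr=0x65 blk=12 s=0: L1-HIT | VC [14, 8]
  [13] addr=0x64 blk=12 s=0: L1-HIT | VC [14, 8]
  [14] addr=0x62 blk=12 s=0: L1-HIT | VC [14, 8]
  [15] addr=0x46 blk=8 s=0: VC-HIT | VC [14, 12]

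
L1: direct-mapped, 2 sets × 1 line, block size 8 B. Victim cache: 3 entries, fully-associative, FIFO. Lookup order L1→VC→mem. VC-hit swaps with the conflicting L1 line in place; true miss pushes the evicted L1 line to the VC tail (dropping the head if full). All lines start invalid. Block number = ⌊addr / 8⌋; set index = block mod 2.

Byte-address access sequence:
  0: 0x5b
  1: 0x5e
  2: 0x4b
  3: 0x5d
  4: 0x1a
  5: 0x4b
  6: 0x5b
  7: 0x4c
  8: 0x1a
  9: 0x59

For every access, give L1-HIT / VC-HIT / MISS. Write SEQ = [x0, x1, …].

SEQ = [MISS, L1-HIT, MISS, VC-HIT, MISS, VC-HIT, VC-HIT, VC-HIT, VC-HIT, VC-HIT]

#0 0x5b→b11/s1 MISS; vc=[]
#1 0x5e→b11/s1 L1-HIT; vc=[]
#2 0x4b→b9/s1 MISS; vc=[11]
#3 0x5d→b11/s1 VC-HIT; vc=[9]
#4 0x1a→b3/s1 MISS; vc=[9,11]
#5 0x4b→b9/s1 VC-HIT; vc=[3,11]
#6 0x5b→b11/s1 VC-HIT; vc=[3,9]
#7 0x4c→b9/s1 VC-HIT; vc=[3,11]
#8 0x1a→b3/s1 VC-HIT; vc=[9,11]
#9 0x59→b11/s1 VC-HIT; vc=[9,3]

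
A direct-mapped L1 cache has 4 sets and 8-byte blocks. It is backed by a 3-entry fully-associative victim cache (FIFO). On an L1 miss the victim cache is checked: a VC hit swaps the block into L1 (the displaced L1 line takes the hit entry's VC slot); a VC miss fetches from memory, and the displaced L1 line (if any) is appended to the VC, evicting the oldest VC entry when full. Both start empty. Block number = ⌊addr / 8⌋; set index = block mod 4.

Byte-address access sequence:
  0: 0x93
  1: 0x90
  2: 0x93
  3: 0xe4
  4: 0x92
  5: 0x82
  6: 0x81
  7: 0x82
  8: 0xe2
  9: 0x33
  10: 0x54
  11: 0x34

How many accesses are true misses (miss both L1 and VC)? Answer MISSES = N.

MISSES = 5

  [0] addr=0x93 blk=18 s=2: MISS | VC []
  [1] addr=0x90 blk=18 s=2: L1-HIT | VC []
  [2] addr=0x93 blk=18 s=2: L1-HIT | VC []
  [3] addr=0xe4 blk=28 s=0: MISS | VC []
  [4] addr=0x92 blk=18 s=2: L1-HIT | VC []
  [5] addr=0x82 blk=16 s=0: MISS | VC [28]
  [6] addr=0x81 blk=16 s=0: L1-HIT | VC [28]
  [7] addr=0x82 blk=16 s=0: L1-HIT | VC [28]
  [8] addr=0xe2 blk=28 s=0: VC-HIT | VC [16]
  [9] addr=0x33 blk=6 s=2: MISS | VC [16, 18]
  [10] addr=0x54 blk=10 s=2: MISS | VC [16, 18, 6]
  [11] addr=0x34 blk=6 s=2: VC-HIT | VC [16, 18, 10]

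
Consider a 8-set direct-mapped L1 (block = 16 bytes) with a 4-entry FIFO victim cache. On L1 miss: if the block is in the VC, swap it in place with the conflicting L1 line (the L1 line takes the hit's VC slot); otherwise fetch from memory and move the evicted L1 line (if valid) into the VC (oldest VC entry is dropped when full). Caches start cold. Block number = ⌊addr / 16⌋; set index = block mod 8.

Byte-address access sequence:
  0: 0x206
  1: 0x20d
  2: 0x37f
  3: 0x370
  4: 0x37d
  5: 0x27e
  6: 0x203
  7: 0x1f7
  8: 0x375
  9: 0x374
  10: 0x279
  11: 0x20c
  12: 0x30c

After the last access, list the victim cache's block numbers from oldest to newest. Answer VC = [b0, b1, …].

0: 0x206 (blk 32, set 0) → MISS  vc=[]
1: 0x20d (blk 32, set 0) → L1-HIT  vc=[]
2: 0x37f (blk 55, set 7) → MISS  vc=[]
3: 0x370 (blk 55, set 7) → L1-HIT  vc=[]
4: 0x37d (blk 55, set 7) → L1-HIT  vc=[]
5: 0x27e (blk 39, set 7) → MISS  vc=[55]
6: 0x203 (blk 32, set 0) → L1-HIT  vc=[55]
7: 0x1f7 (blk 31, set 7) → MISS  vc=[55, 39]
8: 0x375 (blk 55, set 7) → VC-HIT  vc=[31, 39]
9: 0x374 (blk 55, set 7) → L1-HIT  vc=[31, 39]
10: 0x279 (blk 39, set 7) → VC-HIT  vc=[31, 55]
11: 0x20c (blk 32, set 0) → L1-HIT  vc=[31, 55]
12: 0x30c (blk 48, set 0) → MISS  vc=[31, 55, 32]

VC = [31, 55, 32]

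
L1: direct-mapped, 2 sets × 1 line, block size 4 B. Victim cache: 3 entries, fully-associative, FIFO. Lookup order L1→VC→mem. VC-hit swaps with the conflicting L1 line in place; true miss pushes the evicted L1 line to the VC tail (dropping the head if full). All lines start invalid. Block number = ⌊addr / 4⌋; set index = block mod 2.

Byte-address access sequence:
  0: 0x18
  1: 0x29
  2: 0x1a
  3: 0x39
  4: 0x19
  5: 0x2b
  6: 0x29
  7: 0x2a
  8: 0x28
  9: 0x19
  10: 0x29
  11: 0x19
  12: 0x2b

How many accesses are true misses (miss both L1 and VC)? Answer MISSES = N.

  [0] addr=0x18 blk=6 s=0: MISS | VC []
  [1] addr=0x29 blk=10 s=0: MISS | VC [6]
  [2] addr=0x1a blk=6 s=0: VC-HIT | VC [10]
  [3] addr=0x39 blk=14 s=0: MISS | VC [10, 6]
  [4] addr=0x19 blk=6 s=0: VC-HIT | VC [10, 14]
  [5] addr=0x2b blk=10 s=0: VC-HIT | VC [6, 14]
  [6] addr=0x29 blk=10 s=0: L1-HIT | VC [6, 14]
  [7] addr=0x2a blk=10 s=0: L1-HIT | VC [6, 14]
  [8] addr=0x28 blk=10 s=0: L1-HIT | VC [6, 14]
  [9] addr=0x19 blk=6 s=0: VC-HIT | VC [10, 14]
  [10] addr=0x29 blk=10 s=0: VC-HIT | VC [6, 14]
  [11] addr=0x19 blk=6 s=0: VC-HIT | VC [10, 14]
  [12] addr=0x2b blk=10 s=0: VC-HIT | VC [6, 14]

MISSES = 3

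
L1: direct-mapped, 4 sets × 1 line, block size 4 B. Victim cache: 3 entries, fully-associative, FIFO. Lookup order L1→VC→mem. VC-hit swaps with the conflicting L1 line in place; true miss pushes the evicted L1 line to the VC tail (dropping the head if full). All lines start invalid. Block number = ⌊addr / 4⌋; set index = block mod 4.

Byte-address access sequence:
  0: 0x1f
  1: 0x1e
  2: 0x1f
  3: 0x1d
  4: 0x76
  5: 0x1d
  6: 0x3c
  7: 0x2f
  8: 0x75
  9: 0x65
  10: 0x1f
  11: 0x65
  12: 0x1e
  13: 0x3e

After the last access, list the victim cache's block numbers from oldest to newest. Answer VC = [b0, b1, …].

VC = [11, 7, 29]

0: 0x1f (blk 7, set 3) → MISS  vc=[]
1: 0x1e (blk 7, set 3) → L1-HIT  vc=[]
2: 0x1f (blk 7, set 3) → L1-HIT  vc=[]
3: 0x1d (blk 7, set 3) → L1-HIT  vc=[]
4: 0x76 (blk 29, set 1) → MISS  vc=[]
5: 0x1d (blk 7, set 3) → L1-HIT  vc=[]
6: 0x3c (blk 15, set 3) → MISS  vc=[7]
7: 0x2f (blk 11, set 3) → MISS  vc=[7, 15]
8: 0x75 (blk 29, set 1) → L1-HIT  vc=[7, 15]
9: 0x65 (blk 25, set 1) → MISS  vc=[7, 15, 29]
10: 0x1f (blk 7, set 3) → VC-HIT  vc=[11, 15, 29]
11: 0x65 (blk 25, set 1) → L1-HIT  vc=[11, 15, 29]
12: 0x1e (blk 7, set 3) → L1-HIT  vc=[11, 15, 29]
13: 0x3e (blk 15, set 3) → VC-HIT  vc=[11, 7, 29]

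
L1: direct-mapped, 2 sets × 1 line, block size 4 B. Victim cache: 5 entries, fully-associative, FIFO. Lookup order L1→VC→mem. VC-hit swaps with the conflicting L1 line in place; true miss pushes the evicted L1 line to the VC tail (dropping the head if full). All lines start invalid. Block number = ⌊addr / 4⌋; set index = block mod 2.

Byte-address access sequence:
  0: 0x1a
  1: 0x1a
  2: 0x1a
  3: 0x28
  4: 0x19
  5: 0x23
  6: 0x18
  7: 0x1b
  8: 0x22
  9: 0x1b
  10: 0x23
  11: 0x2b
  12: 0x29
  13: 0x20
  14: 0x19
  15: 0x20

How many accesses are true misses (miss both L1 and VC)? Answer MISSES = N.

0: 0x1a (blk 6, set 0) → MISS  vc=[]
1: 0x1a (blk 6, set 0) → L1-HIT  vc=[]
2: 0x1a (blk 6, set 0) → L1-HIT  vc=[]
3: 0x28 (blk 10, set 0) → MISS  vc=[6]
4: 0x19 (blk 6, set 0) → VC-HIT  vc=[10]
5: 0x23 (blk 8, set 0) → MISS  vc=[10, 6]
6: 0x18 (blk 6, set 0) → VC-HIT  vc=[10, 8]
7: 0x1b (blk 6, set 0) → L1-HIT  vc=[10, 8]
8: 0x22 (blk 8, set 0) → VC-HIT  vc=[10, 6]
9: 0x1b (blk 6, set 0) → VC-HIT  vc=[10, 8]
10: 0x23 (blk 8, set 0) → VC-HIT  vc=[10, 6]
11: 0x2b (blk 10, set 0) → VC-HIT  vc=[8, 6]
12: 0x29 (blk 10, set 0) → L1-HIT  vc=[8, 6]
13: 0x20 (blk 8, set 0) → VC-HIT  vc=[10, 6]
14: 0x19 (blk 6, set 0) → VC-HIT  vc=[10, 8]
15: 0x20 (blk 8, set 0) → VC-HIT  vc=[10, 6]

MISSES = 3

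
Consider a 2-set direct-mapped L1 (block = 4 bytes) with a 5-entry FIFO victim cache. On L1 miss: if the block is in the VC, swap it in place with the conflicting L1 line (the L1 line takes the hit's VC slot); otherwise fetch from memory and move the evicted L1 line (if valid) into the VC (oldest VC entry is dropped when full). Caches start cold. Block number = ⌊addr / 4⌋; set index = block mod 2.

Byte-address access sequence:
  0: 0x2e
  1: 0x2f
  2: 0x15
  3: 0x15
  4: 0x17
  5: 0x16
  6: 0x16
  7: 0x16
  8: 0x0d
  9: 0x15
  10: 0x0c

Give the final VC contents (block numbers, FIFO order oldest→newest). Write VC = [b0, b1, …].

VC = [11, 5]

0: 0x2e (blk 11, set 1) → MISS  vc=[]
1: 0x2f (blk 11, set 1) → L1-HIT  vc=[]
2: 0x15 (blk 5, set 1) → MISS  vc=[11]
3: 0x15 (blk 5, set 1) → L1-HIT  vc=[11]
4: 0x17 (blk 5, set 1) → L1-HIT  vc=[11]
5: 0x16 (blk 5, set 1) → L1-HIT  vc=[11]
6: 0x16 (blk 5, set 1) → L1-HIT  vc=[11]
7: 0x16 (blk 5, set 1) → L1-HIT  vc=[11]
8: 0xd (blk 3, set 1) → MISS  vc=[11, 5]
9: 0x15 (blk 5, set 1) → VC-HIT  vc=[11, 3]
10: 0xc (blk 3, set 1) → VC-HIT  vc=[11, 5]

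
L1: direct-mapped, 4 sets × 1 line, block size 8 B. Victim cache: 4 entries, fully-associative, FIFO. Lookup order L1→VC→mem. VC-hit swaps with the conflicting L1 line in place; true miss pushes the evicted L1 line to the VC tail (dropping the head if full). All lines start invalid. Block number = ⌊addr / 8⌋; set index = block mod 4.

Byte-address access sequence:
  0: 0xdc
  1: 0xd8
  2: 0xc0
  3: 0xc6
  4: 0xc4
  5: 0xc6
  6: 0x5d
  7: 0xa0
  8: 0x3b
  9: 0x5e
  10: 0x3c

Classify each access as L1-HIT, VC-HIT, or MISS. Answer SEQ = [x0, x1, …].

#0 0xdc→b27/s3 MISS; vc=[]
#1 0xd8→b27/s3 L1-HIT; vc=[]
#2 0xc0→b24/s0 MISS; vc=[]
#3 0xc6→b24/s0 L1-HIT; vc=[]
#4 0xc4→b24/s0 L1-HIT; vc=[]
#5 0xc6→b24/s0 L1-HIT; vc=[]
#6 0x5d→b11/s3 MISS; vc=[27]
#7 0xa0→b20/s0 MISS; vc=[27,24]
#8 0x3b→b7/s3 MISS; vc=[27,24,11]
#9 0x5e→b11/s3 VC-HIT; vc=[27,24,7]
#10 0x3c→b7/s3 VC-HIT; vc=[27,24,11]

SEQ = [MISS, L1-HIT, MISS, L1-HIT, L1-HIT, L1-HIT, MISS, MISS, MISS, VC-HIT, VC-HIT]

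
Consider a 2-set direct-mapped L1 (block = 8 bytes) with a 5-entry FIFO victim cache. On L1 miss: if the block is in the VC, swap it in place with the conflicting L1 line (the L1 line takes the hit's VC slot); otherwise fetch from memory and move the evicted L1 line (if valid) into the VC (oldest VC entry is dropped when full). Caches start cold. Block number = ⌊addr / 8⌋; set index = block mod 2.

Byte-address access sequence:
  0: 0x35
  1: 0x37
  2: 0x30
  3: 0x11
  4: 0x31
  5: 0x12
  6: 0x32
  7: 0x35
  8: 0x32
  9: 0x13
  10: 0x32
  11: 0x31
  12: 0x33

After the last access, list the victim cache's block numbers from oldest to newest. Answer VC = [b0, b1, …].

  [0] addr=0x35 blk=6 s=0: MISS | VC []
  [1] addr=0x37 blk=6 s=0: L1-HIT | VC []
  [2] addr=0x30 blk=6 s=0: L1-HIT | VC []
  [3] addr=0x11 blk=2 s=0: MISS | VC [6]
  [4] addr=0x31 blk=6 s=0: VC-HIT | VC [2]
  [5] addr=0x12 blk=2 s=0: VC-HIT | VC [6]
  [6] addr=0x32 blk=6 s=0: VC-HIT | VC [2]
  [7] addr=0x35 blk=6 s=0: L1-HIT | VC [2]
  [8] addr=0x32 blk=6 s=0: L1-HIT | VC [2]
  [9] addr=0x13 blk=2 s=0: VC-HIT | VC [6]
  [10] addr=0x32 blk=6 s=0: VC-HIT | VC [2]
  [11] addr=0x31 blk=6 s=0: L1-HIT | VC [2]
  [12] addr=0x33 blk=6 s=0: L1-HIT | VC [2]

VC = [2]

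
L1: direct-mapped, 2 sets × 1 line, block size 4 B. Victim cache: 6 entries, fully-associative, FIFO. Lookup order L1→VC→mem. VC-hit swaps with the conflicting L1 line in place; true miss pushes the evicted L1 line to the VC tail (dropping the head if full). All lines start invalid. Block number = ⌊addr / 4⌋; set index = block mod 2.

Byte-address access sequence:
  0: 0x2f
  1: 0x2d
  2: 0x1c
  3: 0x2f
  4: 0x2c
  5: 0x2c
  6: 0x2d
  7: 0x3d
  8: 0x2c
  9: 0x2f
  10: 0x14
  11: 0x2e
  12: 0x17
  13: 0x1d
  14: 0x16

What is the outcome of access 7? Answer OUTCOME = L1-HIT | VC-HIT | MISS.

0: 0x2f (blk 11, set 1) → MISS  vc=[]
1: 0x2d (blk 11, set 1) → L1-HIT  vc=[]
2: 0x1c (blk 7, set 1) → MISS  vc=[11]
3: 0x2f (blk 11, set 1) → VC-HIT  vc=[7]
4: 0x2c (blk 11, set 1) → L1-HIT  vc=[7]
5: 0x2c (blk 11, set 1) → L1-HIT  vc=[7]
6: 0x2d (blk 11, set 1) → L1-HIT  vc=[7]
7: 0x3d (blk 15, set 1) → MISS  vc=[7, 11]
8: 0x2c (blk 11, set 1) → VC-HIT  vc=[7, 15]
9: 0x2f (blk 11, set 1) → L1-HIT  vc=[7, 15]
10: 0x14 (blk 5, set 1) → MISS  vc=[7, 15, 11]
11: 0x2e (blk 11, set 1) → VC-HIT  vc=[7, 15, 5]
12: 0x17 (blk 5, set 1) → VC-HIT  vc=[7, 15, 11]
13: 0x1d (blk 7, set 1) → VC-HIT  vc=[5, 15, 11]
14: 0x16 (blk 5, set 1) → VC-HIT  vc=[7, 15, 11]

OUTCOME = MISS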